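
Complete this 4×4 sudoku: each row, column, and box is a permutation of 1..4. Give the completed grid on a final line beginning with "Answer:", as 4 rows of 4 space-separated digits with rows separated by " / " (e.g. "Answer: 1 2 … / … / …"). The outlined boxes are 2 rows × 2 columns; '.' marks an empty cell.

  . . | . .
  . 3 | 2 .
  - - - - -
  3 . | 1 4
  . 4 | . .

Step 1. [r1c2∈{1,2}] in col 2, 1 fits only at r1c2. So r1c2=1.
Step 2. [r4c3∈{3}] r4c3 is down to just 3. So r4c3=3.
Step 3. [r1c1∈{2,4}] row 1 places 2 nowhere but r1c1. So r1c1=2.
Step 4. [r1c4∈{3}] r1c4 is down to just 3, so r1c4=3.
Step 5. [r1c3∈{4}] r1c3 is down to just 4 ⇒ r1c3=4.
Step 6. [r3c2∈{2}] only 2 remains possible at r3c2, so r3c2=2.
Step 7. [r4c4∈{2}] r4c4 is down to just 2 ⇒ r4c4=2.
Step 8. [r2c1∈{4}] r2c1 is down to just 4. So r2c1=4.
Step 9. [r2c4∈{1}] r2c4's peers cover all but 1, so r2c4=1.
Step 10. [r4c1∈{1}] r4c1's peers cover all but 1. So r4c1=1.

Answer: 2 1 4 3 / 4 3 2 1 / 3 2 1 4 / 1 4 3 2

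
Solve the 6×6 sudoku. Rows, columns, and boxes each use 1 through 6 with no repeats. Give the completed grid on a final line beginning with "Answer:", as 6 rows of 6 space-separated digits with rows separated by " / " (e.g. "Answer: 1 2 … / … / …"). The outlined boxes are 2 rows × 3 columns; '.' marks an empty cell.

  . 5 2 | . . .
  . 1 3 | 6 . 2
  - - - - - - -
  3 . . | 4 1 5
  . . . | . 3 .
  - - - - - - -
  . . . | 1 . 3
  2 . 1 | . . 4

Step 1. [r3c3∈{6}] nothing but 6 survives at r3c3 ⇒ r3c3=6.
Step 2. [r2c1∈{4}] r2c1 is down to just 4. So r2c1=4.
Step 3. [r2c5∈{5}] r2c5 is down to just 5, so r2c5=5.
Step 4. [r6c5∈{6}] r6c5 has the single candidate 6. So r6c5=6.
Step 5. [r5c2∈{4,6}] in col 2, 6 fits only at r5c2. So r5c2=6.
Step 6. [r4c2∈{2,4}] in col 2, 4 fits only at r4c2, so r4c2=4.
Step 7. [r5c1∈{5}] r5c1's peers cover all but 5 ⇒ r5c1=5.
Step 8. [r5c5∈{2}] r5c5 is down to just 2 ⇒ r5c5=2.
Step 9. [r1c4∈{3}] r1c4's peers cover all but 3, so r1c4=3.
Step 10. [r1c5∈{4}] only 4 remains possible at r1c5. So r1c5=4.
Step 11. [r6c4∈{5}] r6c4's peers cover all but 5, so r6c4=5.
Step 12. [r4c4∈{2}] r4c4's peers cover all but 2, so r4c4=2.
Step 13. [r6c2∈{3}] nothing but 3 survives at r6c2, so r6c2=3.
Step 14. [r5c3∈{4}] nothing but 4 survives at r5c3 ⇒ r5c3=4.
Step 15. [r4c1∈{1}] r4c1's peers cover all but 1, so r4c1=1.
Step 16. [r4c3∈{5}] r4c3's peers cover all but 5. So r4c3=5.
Step 17. [r1c1∈{6}] r1c1 has the single candidate 6 ⇒ r1c1=6.
Step 18. [r4c6∈{6}] r4c6's peers cover all but 6 ⇒ r4c6=6.
Step 19. [r1c6∈{1}] nothing but 1 survives at r1c6 ⇒ r1c6=1.
Step 20. [r3c2∈{2}] r3c2 is down to just 2 ⇒ r3c2=2.

Answer: 6 5 2 3 4 1 / 4 1 3 6 5 2 / 3 2 6 4 1 5 / 1 4 5 2 3 6 / 5 6 4 1 2 3 / 2 3 1 5 6 4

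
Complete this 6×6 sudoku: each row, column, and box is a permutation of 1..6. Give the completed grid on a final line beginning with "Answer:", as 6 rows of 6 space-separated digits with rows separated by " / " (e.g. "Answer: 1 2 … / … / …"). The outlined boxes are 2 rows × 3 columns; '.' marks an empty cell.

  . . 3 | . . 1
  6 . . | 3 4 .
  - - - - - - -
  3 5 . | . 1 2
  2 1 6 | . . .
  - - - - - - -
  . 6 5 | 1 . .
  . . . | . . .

Step 1. [r6c6∈{3,4,5,6}] col 6 places 6 nowhere but r6c6 ⇒ r6c6=6.
Step 2. [r5c1∈{4}] only 4 remains possible at r5c1, so r5c1=4.
Step 3. [r4c6∈{3,4,5}] col 6 places 4 nowhere but r4c6 ⇒ r4c6=4.
Step 4. [r5c5∈{2,3}] row 5 places 2 nowhere but r5c5. So r5c5=2.
Step 5. [r2c2∈{2}] r2c2 is down to just 2. So r2c2=2.
Step 6. [r4c4∈{5}] r4c4's peers cover all but 5 ⇒ r4c4=5.
Step 7. [r6c5∈{3,5}] row 6 places 5 nowhere but r6c5. So r6c5=5.
Step 8. [r2c3∈{1}] r2c3's peers cover all but 1, so r2c3=1.
Step 9. [r3c4∈{6}] r3c4 has the single candidate 6, so r3c4=6.
Step 10. [r2c6∈{5}] r2c6 has the single candidate 5 ⇒ r2c6=5.
Step 11. [r5c6∈{3}] only 3 remains possible at r5c6 ⇒ r5c6=3.
Step 12. [r1c5∈{6}] only 6 remains possible at r1c5, so r1c5=6.
Step 13. [r6c4∈{4}] r6c4's peers cover all but 4 ⇒ r6c4=4.
Step 14. [r4c5∈{3}] r4c5 is down to just 3, so r4c5=3.
Step 15. [r1c2∈{4}] r1c2 has the single candidate 4 ⇒ r1c2=4.
Step 16. [r3c3∈{4}] r3c3's peers cover all but 4, so r3c3=4.
Step 17. [r1c1∈{5}] only 5 remains possible at r1c1 ⇒ r1c1=5.
Step 18. [r6c3∈{2}] r6c3 has the single candidate 2 ⇒ r6c3=2.
Step 19. [r6c2∈{3}] r6c2 has the single candidate 3 ⇒ r6c2=3.
Step 20. [r6c1∈{1}] r6c1's peers cover all but 1. So r6c1=1.
Step 21. [r1c4∈{2}] nothing but 2 survives at r1c4 ⇒ r1c4=2.

Answer: 5 4 3 2 6 1 / 6 2 1 3 4 5 / 3 5 4 6 1 2 / 2 1 6 5 3 4 / 4 6 5 1 2 3 / 1 3 2 4 5 6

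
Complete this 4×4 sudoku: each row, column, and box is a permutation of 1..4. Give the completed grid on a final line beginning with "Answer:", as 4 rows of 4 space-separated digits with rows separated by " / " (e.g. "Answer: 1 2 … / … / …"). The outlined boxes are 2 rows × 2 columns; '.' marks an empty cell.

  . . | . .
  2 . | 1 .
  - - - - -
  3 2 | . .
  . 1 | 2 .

Step 1. [r1c3∈{3,4}] in col 3, 3 fits only at r1c3 ⇒ r1c3=3.
Step 2. [r2c4∈{4}] nothing but 4 survives at r2c4. So r2c4=4.
Step 3. [r1c1∈{1,4}] 1 has one home in row 1: r1c1. So r1c1=1.
Step 4. [r2c2∈{3}] nothing but 3 survives at r2c2, so r2c2=3.
Step 5. [r1c4∈{2}] r1c4's peers cover all but 2 ⇒ r1c4=2.
Step 6. [r4c1∈{4}] r4c1's peers cover all but 4 ⇒ r4c1=4.
Step 7. [r4c4∈{3}] only 3 remains possible at r4c4, so r4c4=3.
Step 8. [r1c2∈{4}] nothing but 4 survives at r1c2. So r1c2=4.
Step 9. [r3c4∈{1}] r3c4 is down to just 1, so r3c4=1.
Step 10. [r3c3∈{4}] only 4 remains possible at r3c3. So r3c3=4.

Answer: 1 4 3 2 / 2 3 1 4 / 3 2 4 1 / 4 1 2 3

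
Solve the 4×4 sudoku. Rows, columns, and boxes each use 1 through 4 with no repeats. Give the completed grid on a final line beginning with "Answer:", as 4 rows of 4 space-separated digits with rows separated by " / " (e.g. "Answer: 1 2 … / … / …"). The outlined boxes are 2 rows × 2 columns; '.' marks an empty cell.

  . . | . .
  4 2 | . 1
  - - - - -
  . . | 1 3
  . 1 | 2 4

Step 1. [r1c2∈{3}] r1c2 is down to just 3. So r1c2=3.
Step 2. [r1c1∈{1}] only 1 remains possible at r1c1. So r1c1=1.
Step 3. [r3c1∈{2}] only 2 remains possible at r3c1. So r3c1=2.
Step 4. [r1c3∈{4}] nothing but 4 survives at r1c3 ⇒ r1c3=4.
Step 5. [r4c1∈{3}] r4c1's peers cover all but 3, so r4c1=3.
Step 6. [r2c3∈{3}] only 3 remains possible at r2c3 ⇒ r2c3=3.
Step 7. [r1c4∈{2}] r1c4 is down to just 2 ⇒ r1c4=2.
Step 8. [r3c2∈{4}] only 4 remains possible at r3c2, so r3c2=4.

Answer: 1 3 4 2 / 4 2 3 1 / 2 4 1 3 / 3 1 2 4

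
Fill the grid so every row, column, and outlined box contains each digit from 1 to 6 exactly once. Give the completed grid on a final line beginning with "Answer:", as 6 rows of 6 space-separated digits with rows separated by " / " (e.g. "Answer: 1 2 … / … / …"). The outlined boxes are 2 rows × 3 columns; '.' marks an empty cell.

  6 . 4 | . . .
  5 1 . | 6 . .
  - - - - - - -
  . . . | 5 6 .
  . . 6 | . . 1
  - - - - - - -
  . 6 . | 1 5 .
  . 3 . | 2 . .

Step 1. [r1c4∈{3}] nothing but 3 survives at r1c4 ⇒ r1c4=3.
Step 2. [r6c5∈{4}] nothing but 4 survives at r6c5 ⇒ r6c5=4.
Step 3. [r1c2∈{2}] only 2 remains possible at r1c2 ⇒ r1c2=2.
Step 4. [r3c2∈{4}] r3c2's peers cover all but 4 ⇒ r3c2=4.
Step 5. [r4c5∈{2,3}] across col 5, 3 lands solely at r4c5. So r4c5=3.
Step 6. [r3c1∈{1,2,3}] across col 1, 3 lands solely at r3c1. So r3c1=3.
Step 7. [r3c3∈{1,2}] across row 3, 1 lands solely at r3c3, so r3c3=1.
Step 8. [r2c5∈{2}] r2c5 has the single candidate 2 ⇒ r2c5=2.
Step 9. [r5c1∈{2,4}] r5c1 is the only open cell in row 5 admitting 4, so r5c1=4.
Step 10. [r6c1∈{1}] r6c1's peers cover all but 1 ⇒ r6c1=1.
Step 11. [r1c5∈{1}] nothing but 1 survives at r1c5, so r1c5=1.
Step 12. [r2c3∈{3}] r2c3 is down to just 3. So r2c3=3.
Step 13. [r4c2∈{5}] r4c2 is down to just 5, so r4c2=5.
Step 14. [r6c6∈{6}] nothing but 6 survives at r6c6 ⇒ r6c6=6.
Step 15. [r4c4∈{4}] r4c4 is down to just 4. So r4c4=4.
Step 16. [r3c6∈{2}] r3c6 is down to just 2, so r3c6=2.
Step 17. [r5c6∈{3}] only 3 remains possible at r5c6 ⇒ r5c6=3.
Step 18. [r5c3∈{2}] only 2 remains possible at r5c3. So r5c3=2.
Step 19. [r2c6∈{4}] r2c6's peers cover all but 4, so r2c6=4.
Step 20. [r4c1∈{2}] r4c1 is down to just 2, so r4c1=2.
Step 21. [r1c6∈{5}] r1c6's peers cover all but 5. So r1c6=5.
Step 22. [r6c3∈{5}] r6c3 is down to just 5 ⇒ r6c3=5.

Answer: 6 2 4 3 1 5 / 5 1 3 6 2 4 / 3 4 1 5 6 2 / 2 5 6 4 3 1 / 4 6 2 1 5 3 / 1 3 5 2 4 6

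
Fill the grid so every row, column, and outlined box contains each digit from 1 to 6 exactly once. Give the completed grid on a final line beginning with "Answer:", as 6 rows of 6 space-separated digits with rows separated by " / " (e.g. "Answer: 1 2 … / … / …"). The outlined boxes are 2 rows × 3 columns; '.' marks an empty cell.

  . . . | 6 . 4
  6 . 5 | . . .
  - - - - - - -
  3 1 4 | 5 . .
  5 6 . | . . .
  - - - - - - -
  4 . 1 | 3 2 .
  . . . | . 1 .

Step 1. [r3c6∈{2,6}] across row 3, 2 lands solely at r3c6 ⇒ r3c6=2.
Step 2. [r2c5∈{3}] r2c5 is down to just 3, so r2c5=3.
Step 3. [r6c1∈{2}] only 2 remains possible at r6c1, so r6c1=2.
Step 4. [r2c6∈{1}] only 1 remains possible at r2c6. So r2c6=1.
Step 5. [r5c6∈{5,6}] 6 has one home in row 5: r5c6. So r5c6=6.
Step 6. [r4c4∈{1,4}] row 4 places 1 nowhere but r4c4. So r4c4=1.
Step 7. [r2c4∈{2}] only 2 remains possible at r2c4. So r2c4=2.
Step 8. [r1c2∈{2,3}] col 2 places 2 nowhere but r1c2. So r1c2=2.
Step 9. [r6c2∈{3,5}] 3 has one home in col 2: r6c2, so r6c2=3.
Step 10. [r1c1∈{1}] r1c1 has the single candidate 1, so r1c1=1.
Step 11. [r5c2∈{5}] r5c2's peers cover all but 5, so r5c2=5.
Step 12. [r6c4∈{4}] only 4 remains possible at r6c4. So r6c4=4.
Step 13. [r2c2∈{4}] r2c2's peers cover all but 4, so r2c2=4.
Step 14. [r4c5∈{4}] r4c5's peers cover all but 4, so r4c5=4.
Step 15. [r1c3∈{3}] nothing but 3 survives at r1c3, so r1c3=3.
Step 16. [r3c5∈{6}] nothing but 6 survives at r3c5 ⇒ r3c5=6.
Step 17. [r4c6∈{3}] only 3 remains possible at r4c6, so r4c6=3.
Step 18. [r1c5∈{5}] r1c5 is down to just 5. So r1c5=5.
Step 19. [r4c3∈{2}] r4c3 is down to just 2. So r4c3=2.
Step 20. [r6c6∈{5}] r6c6's peers cover all but 5, so r6c6=5.
Step 21. [r6c3∈{6}] nothing but 6 survives at r6c3. So r6c3=6.

Answer: 1 2 3 6 5 4 / 6 4 5 2 3 1 / 3 1 4 5 6 2 / 5 6 2 1 4 3 / 4 5 1 3 2 6 / 2 3 6 4 1 5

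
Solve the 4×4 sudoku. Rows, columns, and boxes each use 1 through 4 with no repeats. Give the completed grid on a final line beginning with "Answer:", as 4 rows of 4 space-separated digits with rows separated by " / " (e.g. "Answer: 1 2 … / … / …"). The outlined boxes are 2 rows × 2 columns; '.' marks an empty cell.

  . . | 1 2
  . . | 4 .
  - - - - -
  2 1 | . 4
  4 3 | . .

Step 1. [r2c4∈{3}] nothing but 3 survives at r2c4. So r2c4=3.
Step 2. [r4c3∈{2}] r4c3's peers cover all but 2 ⇒ r4c3=2.
Step 3. [r1c1∈{3}] r1c1's peers cover all but 3 ⇒ r1c1=3.
Step 4. [r2c2∈{2}] nothing but 2 survives at r2c2 ⇒ r2c2=2.
Step 5. [r4c4∈{1}] r4c4 is down to just 1 ⇒ r4c4=1.
Step 6. [r3c3∈{3}] nothing but 3 survives at r3c3, so r3c3=3.
Step 7. [r2c1∈{1}] r2c1's peers cover all but 1, so r2c1=1.
Step 8. [r1c2∈{4}] r1c2 is down to just 4 ⇒ r1c2=4.

Answer: 3 4 1 2 / 1 2 4 3 / 2 1 3 4 / 4 3 2 1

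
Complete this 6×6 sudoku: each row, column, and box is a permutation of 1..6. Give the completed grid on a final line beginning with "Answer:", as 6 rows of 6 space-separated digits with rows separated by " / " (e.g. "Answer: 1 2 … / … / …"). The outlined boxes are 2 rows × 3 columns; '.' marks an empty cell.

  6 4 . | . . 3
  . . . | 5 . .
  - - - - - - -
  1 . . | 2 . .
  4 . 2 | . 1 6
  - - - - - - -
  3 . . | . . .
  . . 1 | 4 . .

Step 1. [r6c1∈{2,5}] 5 has one home in col 1: r6c1, so r6c1=5.
Step 2. [r5c4∈{1,6}] 6 has one home in col 4: r5c4. So r5c4=6.
Step 3. [r6c6∈{2}] r6c6 has the single candidate 2. So r6c6=2.
Step 4. [r4c2∈{3,5}] r4c2 is the only open cell in row 4 admitting 5. So r4c2=5.
Step 5. [r2c2∈{1,2,3}] 1 has one home in col 2: r2c2 ⇒ r2c2=1.
Step 6. [r3c2∈{3,6}] 3 has one home in col 2: r3c2 ⇒ r3c2=3.
Step 7. [r5c5∈{5}] r5c5 has the single candidate 5. So r5c5=5.
Step 8. [r3c5∈{4}] r3c5's peers cover all but 4. So r3c5=4.
Step 9. [r1c5∈{2}] r1c5 has the single candidate 2. So r1c5=2.
Step 10. [r4c4∈{3}] r4c4's peers cover all but 3. So r4c4=3.
Step 11. [r2c1∈{2}] r2c1 has the single candidate 2 ⇒ r2c1=2.
Step 12. [r2c5∈{6}] r2c5 has the single candidate 6, so r2c5=6.
Step 13. [r2c6∈{4}] only 4 remains possible at r2c6. So r2c6=4.
Step 14. [r5c6∈{1}] nothing but 1 survives at r5c6 ⇒ r5c6=1.
Step 15. [r6c2∈{6}] only 6 remains possible at r6c2, so r6c2=6.
Step 16. [r6c5∈{3}] r6c5's peers cover all but 3 ⇒ r6c5=3.
Step 17. [r2c3∈{3}] r2c3 is down to just 3, so r2c3=3.
Step 18. [r5c2∈{2}] r5c2's peers cover all but 2 ⇒ r5c2=2.
Step 19. [r5c3∈{4}] only 4 remains possible at r5c3. So r5c3=4.
Step 20. [r1c4∈{1}] only 1 remains possible at r1c4, so r1c4=1.
Step 21. [r3c6∈{5}] only 5 remains possible at r3c6 ⇒ r3c6=5.
Step 22. [r1c3∈{5}] r1c3 has the single candidate 5, so r1c3=5.
Step 23. [r3c3∈{6}] r3c3's peers cover all but 6. So r3c3=6.

Answer: 6 4 5 1 2 3 / 2 1 3 5 6 4 / 1 3 6 2 4 5 / 4 5 2 3 1 6 / 3 2 4 6 5 1 / 5 6 1 4 3 2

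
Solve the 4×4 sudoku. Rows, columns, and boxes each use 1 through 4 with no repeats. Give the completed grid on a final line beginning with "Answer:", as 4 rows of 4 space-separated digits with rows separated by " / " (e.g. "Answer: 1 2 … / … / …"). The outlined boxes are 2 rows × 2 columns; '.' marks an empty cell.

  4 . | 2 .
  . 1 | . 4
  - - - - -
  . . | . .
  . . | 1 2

Step 1. [r3c4∈{3}] r3c4's peers cover all but 3 ⇒ r3c4=3.
Step 2. [r1c2∈{3}] nothing but 3 survives at r1c2 ⇒ r1c2=3.
Step 3. [r3c2∈{2,4}] in col 2, 2 fits only at r3c2, so r3c2=2.
Step 4. [r2c1∈{2}] nothing but 2 survives at r2c1. So r2c1=2.
Step 5. [r4c2∈{4}] r4c2 is down to just 4. So r4c2=4.
Step 6. [r3c1∈{1}] r3c1's peers cover all but 1, so r3c1=1.
Step 7. [r3c3∈{4}] nothing but 4 survives at r3c3 ⇒ r3c3=4.
Step 8. [r2c3∈{3}] r2c3's peers cover all but 3, so r2c3=3.
Step 9. [r4c1∈{3}] only 3 remains possible at r4c1 ⇒ r4c1=3.
Step 10. [r1c4∈{1}] r1c4 is down to just 1, so r1c4=1.

Answer: 4 3 2 1 / 2 1 3 4 / 1 2 4 3 / 3 4 1 2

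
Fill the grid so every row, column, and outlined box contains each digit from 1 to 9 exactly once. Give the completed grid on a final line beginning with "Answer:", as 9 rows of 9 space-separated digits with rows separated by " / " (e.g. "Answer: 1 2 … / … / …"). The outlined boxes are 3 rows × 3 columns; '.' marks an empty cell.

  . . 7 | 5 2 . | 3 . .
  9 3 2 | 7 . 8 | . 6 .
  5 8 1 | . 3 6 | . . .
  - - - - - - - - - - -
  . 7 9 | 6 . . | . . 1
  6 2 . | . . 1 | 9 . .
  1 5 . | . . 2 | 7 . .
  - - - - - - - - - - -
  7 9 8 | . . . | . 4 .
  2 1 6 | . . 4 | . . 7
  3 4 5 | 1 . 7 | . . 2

Step 1. [r4c1∈{4,8}] across col 1, 8 lands solely at r4c1, so r4c1=8.
Step 2. [r6c9∈{3,4,6,8}] 6 has one home in row 6: r6c9, so r6c9=6.
Step 3. [r5c5∈{4,5,7,8}] 7 has one home in row 5: r5c5, so r5c5=7.
Step 4. [r7c7∈{1,5,6}] row 7 places 1 nowhere but r7c7. So r7c7=1.
Step 5. [r1c6∈{9}] r1c6 is down to just 9, so r1c6=9.
Step 6. [r3c4∈{4}] only 4 remains possible at r3c4, so r3c4=4.
Step 7. [r3c7∈{2}] r3c7 has the single candidate 2. So r3c7=2.
Step 8. [r9c7∈{6,8}] col 7 places 6 nowhere but r9c7, so r9c7=6.
Step 9. [r8c7∈{5,8}] in col 7, 8 fits only at r8c7. So r8c7=8.
Step 10. [r9c8∈{9}] r9c8 is down to just 9. So r9c8=9.
Step 11. [r4c8∈{2,3,5}] 2 has one home in row 4: r4c8. So r4c8=2.
Step 12. [r4c6∈{3,5}] 3 has one home in row 4: r4c6. So r4c6=3.
Step 13. [r4c5∈{4,5}] in box 5, 5 fits only at r4c5 ⇒ r4c5=5.
Step 14. [r5c4∈{8}] nothing but 8 survives at r5c4 ⇒ r5c4=8.
Step 15. [r8c8∈{3,5}] 5 has one home in row 8: r8c8, so r8c8=5.
Step 16. [r5c9∈{3,4,5}] r5c9 is the only open cell in row 5 admitting 5 ⇒ r5c9=5.
Step 17. [r1c9∈{4,8}] 8 has one home in col 9: r1c9, so r1c9=8.
Step 18. [r6c5∈{4,9}] col 5 places 4 nowhere but r6c5. So r6c5=4.
Step 19. [r6c3∈{3}] r6c3's peers cover all but 3, so r6c3=3.
Step 20. [r8c4∈{3,9}] row 8 places 3 nowhere but r8c4 ⇒ r8c4=3.
Step 21. [r4c7∈{4}] only 4 remains possible at r4c7, so r4c7=4.
Step 22. [r8c5∈{9}] r8c5 has the single candidate 9, so r8c5=9.
Step 23. [r5c8∈{3}] r5c8 has the single candidate 3 ⇒ r5c8=3.
Step 24. [r2c7∈{5}] nothing but 5 survives at r2c7, so r2c7=5.
Step 25. [r7c9∈{3}] nothing but 3 survives at r7c9, so r7c9=3.
Step 26. [r9c5∈{8}] nothing but 8 survives at r9c5. So r9c5=8.
Step 27. [r2c9∈{4}] nothing but 4 survives at r2c9 ⇒ r2c9=4.
Step 28. [r1c8∈{1}] only 1 remains possible at r1c8, so r1c8=1.
Step 29. [r6c8∈{8}] nothing but 8 survives at r6c8, so r6c8=8.
Step 30. [r7c5∈{6}] only 6 remains possible at r7c5, so r7c5=6.
Step 31. [r1c2∈{6}] r1c2 has the single candidate 6. So r1c2=6.
Step 32. [r7c6∈{5}] r7c6's peers cover all but 5, so r7c6=5.
Step 33. [r6c4∈{9}] r6c4's peers cover all but 9, so r6c4=9.
Step 34. [r3c8∈{7}] only 7 remains possible at r3c8. So r3c8=7.
Step 35. [r2c5∈{1}] r2c5 has the single candidate 1 ⇒ r2c5=1.
Step 36. [r5c3∈{4}] r5c3's peers cover all but 4, so r5c3=4.
Step 37. [r1c1∈{4}] r1c1's peers cover all but 4, so r1c1=4.
Step 38. [r3c9∈{9}] r3c9 is down to just 9 ⇒ r3c9=9.
Step 39. [r7c4∈{2}] r7c4 is down to just 2. So r7c4=2.

Answer: 4 6 7 5 2 9 3 1 8 / 9 3 2 7 1 8 5 6 4 / 5 8 1 4 3 6 2 7 9 / 8 7 9 6 5 3 4 2 1 / 6 2 4 8 7 1 9 3 5 / 1 5 3 9 4 2 7 8 6 / 7 9 8 2 6 5 1 4 3 / 2 1 6 3 9 4 8 5 7 / 3 4 5 1 8 7 6 9 2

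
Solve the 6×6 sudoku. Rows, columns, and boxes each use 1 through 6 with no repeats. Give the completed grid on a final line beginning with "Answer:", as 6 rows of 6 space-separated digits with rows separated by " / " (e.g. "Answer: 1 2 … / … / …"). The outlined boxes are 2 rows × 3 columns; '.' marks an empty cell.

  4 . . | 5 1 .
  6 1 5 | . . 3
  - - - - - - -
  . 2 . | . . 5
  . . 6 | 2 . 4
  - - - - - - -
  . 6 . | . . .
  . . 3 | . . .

Step 1. [r4c1∈{1,3,5}] row 4 places 1 nowhere but r4c1 ⇒ r4c1=1.
Step 2. [r5c3∈{1,2,4}] across col 3, 1 lands solely at r5c3, so r5c3=1.
Step 3. [r5c6∈{2}] r5c6 is down to just 2, so r5c6=2.
Step 4. [r4c5∈{3}] nothing but 3 survives at r4c5 ⇒ r4c5=3.
Step 5. [r6c2∈{4,5}] 4 has one home in col 2: r6c2 ⇒ r6c2=4.
Step 6. [r6c6∈{1,6}] col 6 places 1 nowhere but r6c6, so r6c6=1.
Step 7. [r5c1∈{5}] r5c1 has the single candidate 5. So r5c1=5.
Step 8. [r2c4∈{4}] only 4 remains possible at r2c4, so r2c4=4.
Step 9. [r6c4∈{6}] nothing but 6 survives at r6c4 ⇒ r6c4=6.
Step 10. [r1c2∈{3}] r1c2 is down to just 3 ⇒ r1c2=3.
Step 11. [r6c1∈{2}] r6c1 has the single candidate 2, so r6c1=2.
Step 12. [r3c4∈{1}] only 1 remains possible at r3c4 ⇒ r3c4=1.
Step 13. [r4c2∈{5}] nothing but 5 survives at r4c2. So r4c2=5.
Step 14. [r1c6∈{6}] r1c6 has the single candidate 6. So r1c6=6.
Step 15. [r5c5∈{4}] r5c5 is down to just 4, so r5c5=4.
Step 16. [r5c4∈{3}] r5c4 is down to just 3 ⇒ r5c4=3.
Step 17. [r3c5∈{6}] r3c5 is down to just 6. So r3c5=6.
Step 18. [r2c5∈{2}] r2c5's peers cover all but 2 ⇒ r2c5=2.
Step 19. [r3c1∈{3}] r3c1 has the single candidate 3, so r3c1=3.
Step 20. [r6c5∈{5}] r6c5 has the single candidate 5, so r6c5=5.
Step 21. [r1c3∈{2}] nothing but 2 survives at r1c3. So r1c3=2.
Step 22. [r3c3∈{4}] nothing but 4 survives at r3c3, so r3c3=4.

Answer: 4 3 2 5 1 6 / 6 1 5 4 2 3 / 3 2 4 1 6 5 / 1 5 6 2 3 4 / 5 6 1 3 4 2 / 2 4 3 6 5 1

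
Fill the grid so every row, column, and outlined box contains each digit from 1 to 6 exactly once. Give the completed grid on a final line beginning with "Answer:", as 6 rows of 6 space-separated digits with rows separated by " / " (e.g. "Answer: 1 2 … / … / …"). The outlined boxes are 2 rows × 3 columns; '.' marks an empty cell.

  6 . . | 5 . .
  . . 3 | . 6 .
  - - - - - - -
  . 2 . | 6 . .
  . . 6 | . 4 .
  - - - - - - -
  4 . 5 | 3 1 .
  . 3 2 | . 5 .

Step 1. [r5c6∈{2,6}] across row 5, 2 lands solely at r5c6, so r5c6=2.
Step 2. [r3c5∈{3}] r3c5 has the single candidate 3 ⇒ r3c5=3.
Step 3. [r2c1∈{1,2,5}] 2 has one home in col 1: r2c1, so r2c1=2.
Step 4. [r2c2∈{1,4,5}] 5 has one home in row 2: r2c2, so r2c2=5.
Step 5. [r4c2∈{1}] r4c2 has the single candidate 1 ⇒ r4c2=1.
Step 6. [r3c6∈{1,5}] row 3 places 1 nowhere but r3c6, so r3c6=1.
Step 7. [r2c6∈{4}] r2c6's peers cover all but 4. So r2c6=4.
Step 8. [r1c2∈{4}] r1c2 is down to just 4. So r1c2=4.
Step 9. [r4c6∈{5}] r4c6 has the single candidate 5. So r4c6=5.
Step 10. [r4c4∈{2}] r4c4's peers cover all but 2, so r4c4=2.
Step 11. [r4c1∈{3}] r4c1 is down to just 3. So r4c1=3.
Step 12. [r6c4∈{4}] r6c4's peers cover all but 4. So r6c4=4.
Step 13. [r3c3∈{4}] r3c3 is down to just 4, so r3c3=4.
Step 14. [r2c4∈{1}] r2c4's peers cover all but 1, so r2c4=1.
Step 15. [r5c2∈{6}] only 6 remains possible at r5c2. So r5c2=6.
Step 16. [r1c5∈{2}] nothing but 2 survives at r1c5. So r1c5=2.
Step 17. [r6c1∈{1}] only 1 remains possible at r6c1. So r6c1=1.
Step 18. [r3c1∈{5}] nothing but 5 survives at r3c1 ⇒ r3c1=5.
Step 19. [r6c6∈{6}] r6c6 is down to just 6. So r6c6=6.
Step 20. [r1c6∈{3}] only 3 remains possible at r1c6 ⇒ r1c6=3.
Step 21. [r1c3∈{1}] only 1 remains possible at r1c3 ⇒ r1c3=1.

Answer: 6 4 1 5 2 3 / 2 5 3 1 6 4 / 5 2 4 6 3 1 / 3 1 6 2 4 5 / 4 6 5 3 1 2 / 1 3 2 4 5 6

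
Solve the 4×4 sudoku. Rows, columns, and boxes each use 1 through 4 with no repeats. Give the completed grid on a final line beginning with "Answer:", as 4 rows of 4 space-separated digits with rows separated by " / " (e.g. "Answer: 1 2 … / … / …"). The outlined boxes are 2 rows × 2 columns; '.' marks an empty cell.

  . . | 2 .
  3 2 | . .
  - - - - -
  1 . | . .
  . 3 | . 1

Step 1. [r4c3∈{4}] r4c3 has the single candidate 4 ⇒ r4c3=4.
Step 2. [r1c1∈{4}] r1c1 is down to just 4. So r1c1=4.
Step 3. [r3c4∈{2,3}] 2 has one home in row 3: r3c4, so r3c4=2.
Step 4. [r1c2∈{1}] r1c2's peers cover all but 1. So r1c2=1.
Step 5. [r2c4∈{4}] only 4 remains possible at r2c4 ⇒ r2c4=4.
Step 6. [r1c4∈{3}] r1c4's peers cover all but 3, so r1c4=3.
Step 7. [r3c2∈{4}] nothing but 4 survives at r3c2 ⇒ r3c2=4.
Step 8. [r4c1∈{2}] r4c1 has the single candidate 2. So r4c1=2.
Step 9. [r2c3∈{1}] nothing but 1 survives at r2c3. So r2c3=1.
Step 10. [r3c3∈{3}] nothing but 3 survives at r3c3. So r3c3=3.

Answer: 4 1 2 3 / 3 2 1 4 / 1 4 3 2 / 2 3 4 1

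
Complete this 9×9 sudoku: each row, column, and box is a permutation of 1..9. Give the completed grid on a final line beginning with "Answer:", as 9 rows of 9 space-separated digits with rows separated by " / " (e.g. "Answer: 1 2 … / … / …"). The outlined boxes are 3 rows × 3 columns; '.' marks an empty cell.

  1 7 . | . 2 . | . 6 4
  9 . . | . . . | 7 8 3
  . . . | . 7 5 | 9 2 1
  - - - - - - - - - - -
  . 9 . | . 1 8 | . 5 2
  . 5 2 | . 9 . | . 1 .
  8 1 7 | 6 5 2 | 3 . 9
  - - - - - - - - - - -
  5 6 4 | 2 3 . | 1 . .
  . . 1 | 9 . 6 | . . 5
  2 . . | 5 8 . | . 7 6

Step 1. [r9c7∈{4}] r9c7's peers cover all but 4, so r9c7=4.
Step 2. [r4c4∈{3,4,7}] across row 4, 7 lands solely at r4c4 ⇒ r4c4=7.
Step 3. [r4c1∈{3,4,6}] in row 4, 4 fits only at r4c1 ⇒ r4c1=4.
Step 4. [r4c3∈{3,6}] in row 4, 3 fits only at r4c3 ⇒ r4c3=3.
Step 5. [r8c2∈{3,8}] 8 has one home in box 7: r8c2. So r8c2=8.
Step 6. [r2c4∈{1,4}] across col 4, 1 lands solely at r2c4. So r2c4=1.
Step 7. [r2c6∈{4}] nothing but 4 survives at r2c6, so r2c6=4.
Step 8. [r5c6∈{3}] r5c6's peers cover all but 3 ⇒ r5c6=3.
Step 9. [r5c1∈{6}] only 6 remains possible at r5c1, so r5c1=6.
Step 10. [r3c1∈{3}] r3c1 has the single candidate 3 ⇒ r3c1=3.
Step 11. [r2c3∈{5,6}] r2c3 is the only open cell in row 2 admitting 5. So r2c3=5.
Step 12. [r3c4∈{8}] r3c4 has the single candidate 8 ⇒ r3c4=8.
Step 13. [r5c7∈{8}] r5c7 is down to just 8, so r5c7=8.
Step 14. [r1c7∈{5}] r1c7's peers cover all but 5, so r1c7=5.
Step 15. [r6c8∈{4}] only 4 remains possible at r6c8, so r6c8=4.
Step 16. [r5c4∈{4}] nothing but 4 survives at r5c4 ⇒ r5c4=4.
Step 17. [r4c7∈{6}] only 6 remains possible at r4c7. So r4c7=6.
Step 18. [r1c6∈{9}] nothing but 9 survives at r1c6, so r1c6=9.
Step 19. [r7c9∈{8}] nothing but 8 survives at r7c9. So r7c9=8.
Step 20. [r5c9∈{7}] nothing but 7 survives at r5c9 ⇒ r5c9=7.
Step 21. [r1c4∈{3}] nothing but 3 survives at r1c4. So r1c4=3.
Step 22. [r7c6∈{7}] r7c6 is down to just 7 ⇒ r7c6=7.
Step 23. [r8c7∈{2}] only 2 remains possible at r8c7. So r8c7=2.
Step 24. [r8c8∈{3}] nothing but 3 survives at r8c8, so r8c8=3.
Step 25. [r9c3∈{9}] r9c3 is down to just 9 ⇒ r9c3=9.
Step 26. [r1c3∈{8}] r1c3 is down to just 8, so r1c3=8.
Step 27. [r2c2∈{2}] only 2 remains possible at r2c2 ⇒ r2c2=2.
Step 28. [r2c5∈{6}] r2c5 is down to just 6. So r2c5=6.
Step 29. [r7c8∈{9}] r7c8's peers cover all but 9 ⇒ r7c8=9.
Step 30. [r3c2∈{4}] nothing but 4 survives at r3c2, so r3c2=4.
Step 31. [r9c6∈{1}] r9c6 has the single candidate 1, so r9c6=1.
Step 32. [r8c1∈{7}] r8c1 is down to just 7. So r8c1=7.
Step 33. [r8c5∈{4}] nothing but 4 survives at r8c5, so r8c5=4.
Step 34. [r3c3∈{6}] r3c3 has the single candidate 6, so r3c3=6.
Step 35. [r9c2∈{3}] r9c2 is down to just 3. So r9c2=3.

Answer: 1 7 8 3 2 9 5 6 4 / 9 2 5 1 6 4 7 8 3 / 3 4 6 8 7 5 9 2 1 / 4 9 3 7 1 8 6 5 2 / 6 5 2 4 9 3 8 1 7 / 8 1 7 6 5 2 3 4 9 / 5 6 4 2 3 7 1 9 8 / 7 8 1 9 4 6 2 3 5 / 2 3 9 5 8 1 4 7 6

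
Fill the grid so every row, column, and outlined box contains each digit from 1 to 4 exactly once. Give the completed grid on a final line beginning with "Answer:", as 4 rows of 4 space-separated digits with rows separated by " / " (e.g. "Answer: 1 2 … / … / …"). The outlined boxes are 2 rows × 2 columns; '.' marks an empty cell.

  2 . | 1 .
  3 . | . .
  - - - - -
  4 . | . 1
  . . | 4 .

Step 1. [r3c3∈{2,3}] across col 3, 3 lands solely at r3c3 ⇒ r3c3=3.
Step 2. [r4c4∈{2}] r4c4 has the single candidate 2. So r4c4=2.
Step 3. [r2c2∈{1,4}] row 2 places 1 nowhere but r2c2, so r2c2=1.
Step 4. [r1c4∈{3,4}] 3 has one home in row 1: r1c4, so r1c4=3.
Step 5. [r1c2∈{4}] r1c2 has the single candidate 4, so r1c2=4.
Step 6. [r2c3∈{2}] only 2 remains possible at r2c3 ⇒ r2c3=2.
Step 7. [r4c1∈{1}] r4c1 has the single candidate 1. So r4c1=1.
Step 8. [r4c2∈{3}] r4c2's peers cover all but 3 ⇒ r4c2=3.
Step 9. [r3c2∈{2}] r3c2 is down to just 2. So r3c2=2.
Step 10. [r2c4∈{4}] r2c4's peers cover all but 4. So r2c4=4.

Answer: 2 4 1 3 / 3 1 2 4 / 4 2 3 1 / 1 3 4 2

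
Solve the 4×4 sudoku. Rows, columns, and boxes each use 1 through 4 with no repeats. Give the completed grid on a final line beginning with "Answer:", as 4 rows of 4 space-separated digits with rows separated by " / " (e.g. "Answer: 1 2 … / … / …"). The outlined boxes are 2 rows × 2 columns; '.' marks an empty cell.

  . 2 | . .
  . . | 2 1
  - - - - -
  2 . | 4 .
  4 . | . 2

Step 1. [r3c4∈{3}] only 3 remains possible at r3c4, so r3c4=3.
Step 2. [r4c2∈{1,3}] r4c2 is the only open cell in row 4 admitting 3 ⇒ r4c2=3.
Step 3. [r2c1∈{3}] r2c1 is down to just 3 ⇒ r2c1=3.
Step 4. [r3c2∈{1}] r3c2 has the single candidate 1, so r3c2=1.
Step 5. [r2c2∈{4}] only 4 remains possible at r2c2, so r2c2=4.
Step 6. [r1c4∈{4}] only 4 remains possible at r1c4. So r1c4=4.
Step 7. [r1c1∈{1}] nothing but 1 survives at r1c1, so r1c1=1.
Step 8. [r1c3∈{3}] nothing but 3 survives at r1c3. So r1c3=3.
Step 9. [r4c3∈{1}] r4c3 has the single candidate 1 ⇒ r4c3=1.

Answer: 1 2 3 4 / 3 4 2 1 / 2 1 4 3 / 4 3 1 2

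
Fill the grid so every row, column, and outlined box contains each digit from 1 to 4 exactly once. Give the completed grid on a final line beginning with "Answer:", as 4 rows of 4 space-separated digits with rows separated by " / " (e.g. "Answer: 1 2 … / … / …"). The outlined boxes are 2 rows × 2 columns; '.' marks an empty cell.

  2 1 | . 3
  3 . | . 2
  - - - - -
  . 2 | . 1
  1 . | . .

Step 1. [r1c3∈{4}] r1c3 has the single candidate 4. So r1c3=4.
Step 2. [r4c2∈{3,4}] in col 2, 3 fits only at r4c2 ⇒ r4c2=3.
Step 3. [r4c4∈{4}] nothing but 4 survives at r4c4 ⇒ r4c4=4.
Step 4. [r3c1∈{4}] only 4 remains possible at r3c1, so r3c1=4.
Step 5. [r4c3∈{2}] nothing but 2 survives at r4c3, so r4c3=2.
Step 6. [r2c2∈{4}] r2c2's peers cover all but 4. So r2c2=4.
Step 7. [r3c3∈{3}] r3c3's peers cover all but 3. So r3c3=3.
Step 8. [r2c3∈{1}] nothing but 1 survives at r2c3 ⇒ r2c3=1.

Answer: 2 1 4 3 / 3 4 1 2 / 4 2 3 1 / 1 3 2 4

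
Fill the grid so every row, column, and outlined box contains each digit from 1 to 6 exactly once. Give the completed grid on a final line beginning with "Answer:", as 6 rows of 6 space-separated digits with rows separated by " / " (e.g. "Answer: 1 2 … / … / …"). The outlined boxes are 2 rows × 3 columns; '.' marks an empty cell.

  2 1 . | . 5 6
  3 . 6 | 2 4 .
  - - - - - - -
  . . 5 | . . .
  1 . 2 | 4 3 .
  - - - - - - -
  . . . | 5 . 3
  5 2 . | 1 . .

Step 1. [r3c5∈{1,2,6}] in col 5, 1 fits only at r3c5, so r3c5=1.
Step 2. [r4c2∈{6}] nothing but 6 survives at r4c2. So r4c2=6.
Step 3. [r5c2∈{4}] r5c2 has the single candidate 4, so r5c2=4.
Step 4. [r6c5∈{6}] r6c5 is down to just 6 ⇒ r6c5=6.
Step 5. [r5c5∈{2}] only 2 remains possible at r5c5 ⇒ r5c5=2.
Step 6. [r3c1∈{4}] r3c1 is down to just 4 ⇒ r3c1=4.
Step 7. [r5c1∈{6}] r5c1's peers cover all but 6, so r5c1=6.
Step 8. [r3c4∈{6}] r3c4 has the single candidate 6. So r3c4=6.
Step 9. [r2c2∈{5}] r2c2 is down to just 5. So r2c2=5.
Step 10. [r6c6∈{4}] r6c6 is down to just 4 ⇒ r6c6=4.
Step 11. [r5c3∈{1}] r5c3 is down to just 1, so r5c3=1.
Step 12. [r6c3∈{3}] r6c3's peers cover all but 3, so r6c3=3.
Step 13. [r1c3∈{4}] r1c3's peers cover all but 4. So r1c3=4.
Step 14. [r2c6∈{1}] r2c6 is down to just 1 ⇒ r2c6=1.
Step 15. [r3c6∈{2}] r3c6 has the single candidate 2, so r3c6=2.
Step 16. [r1c4∈{3}] r1c4 has the single candidate 3. So r1c4=3.
Step 17. [r3c2∈{3}] r3c2's peers cover all but 3, so r3c2=3.
Step 18. [r4c6∈{5}] r4c6's peers cover all but 5 ⇒ r4c6=5.

Answer: 2 1 4 3 5 6 / 3 5 6 2 4 1 / 4 3 5 6 1 2 / 1 6 2 4 3 5 / 6 4 1 5 2 3 / 5 2 3 1 6 4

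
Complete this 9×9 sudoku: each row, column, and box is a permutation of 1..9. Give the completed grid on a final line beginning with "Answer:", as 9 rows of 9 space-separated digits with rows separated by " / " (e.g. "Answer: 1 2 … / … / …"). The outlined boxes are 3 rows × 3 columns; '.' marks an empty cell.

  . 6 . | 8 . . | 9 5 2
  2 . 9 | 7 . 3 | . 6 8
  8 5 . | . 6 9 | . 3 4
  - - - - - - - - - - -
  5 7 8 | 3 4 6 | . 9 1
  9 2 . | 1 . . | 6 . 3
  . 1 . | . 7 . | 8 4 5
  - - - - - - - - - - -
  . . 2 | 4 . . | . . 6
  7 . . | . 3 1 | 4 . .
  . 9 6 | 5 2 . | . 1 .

Step 1. [r9c9∈{7}] r9c9 has the single candidate 7 ⇒ r9c9=7.
Step 2. [r7c8∈{8}] r7c8 has the single candidate 8 ⇒ r7c8=8.
Step 3. [r1c3∈{1,3,4,7}] in row 1, 7 fits only at r1c3 ⇒ r1c3=7.
Step 4. [r1c1∈{1,3,4}] row 1 places 3 nowhere but r1c1. So r1c1=3.
Step 5. [r6c4∈{2,9}] 9 has one home in row 6: r6c4 ⇒ r6c4=9.
Step 6. [r2c5∈{1,5}] row 2 places 5 nowhere but r2c5 ⇒ r2c5=5.
Step 7. [r9c7∈{3}] only 3 remains possible at r9c7. So r9c7=3.
Step 8. [r9c6∈{8}] r9c6 has the single candidate 8, so r9c6=8.
Step 9. [r2c7∈{1}] nothing but 1 survives at r2c7. So r2c7=1.
Step 10. [r7c5∈{9}] r7c5 has the single candidate 9, so r7c5=9.
Step 11. [r5c8∈{7}] only 7 remains possible at r5c8 ⇒ r5c8=7.
Step 12. [r2c2∈{4}] r2c2 is down to just 4. So r2c2=4.
Step 13. [r8c3∈{5}] r8c3 is down to just 5 ⇒ r8c3=5.
Step 14. [r8c9∈{9}] r8c9 has the single candidate 9. So r8c9=9.
Step 15. [r5c5∈{8}] r5c5 is down to just 8 ⇒ r5c5=8.
Step 16. [r7c2∈{3}] only 3 remains possible at r7c2. So r7c2=3.
Step 17. [r1c6∈{4}] r1c6's peers cover all but 4, so r1c6=4.
Step 18. [r8c4∈{6}] r8c4's peers cover all but 6, so r8c4=6.
Step 19. [r6c1∈{6}] nothing but 6 survives at r6c1 ⇒ r6c1=6.
Step 20. [r7c7∈{5}] r7c7 has the single candidate 5 ⇒ r7c7=5.
Step 21. [r3c4∈{2}] r3c4 has the single candidate 2 ⇒ r3c4=2.
Step 22. [r8c2∈{8}] only 8 remains possible at r8c2. So r8c2=8.
Step 23. [r7c6∈{7}] r7c6 has the single candidate 7. So r7c6=7.
Step 24. [r1c5∈{1}] r1c5's peers cover all but 1, so r1c5=1.
Step 25. [r6c6∈{2}] only 2 remains possible at r6c6 ⇒ r6c6=2.
Step 26. [r8c8∈{2}] only 2 remains possible at r8c8 ⇒ r8c8=2.
Step 27. [r5c3∈{4}] r5c3's peers cover all but 4 ⇒ r5c3=4.
Step 28. [r3c7∈{7}] only 7 remains possible at r3c7. So r3c7=7.
Step 29. [r7c1∈{1}] r7c1 has the single candidate 1, so r7c1=1.
Step 30. [r4c7∈{2}] only 2 remains possible at r4c7, so r4c7=2.
Step 31. [r5c6∈{5}] r5c6 has the single candidate 5, so r5c6=5.
Step 32. [r3c3∈{1}] r3c3's peers cover all but 1. So r3c3=1.
Step 33. [r6c3∈{3}] only 3 remains possible at r6c3, so r6c3=3.
Step 34. [r9c1∈{4}] only 4 remains possible at r9c1. So r9c1=4.

Answer: 3 6 7 8 1 4 9 5 2 / 2 4 9 7 5 3 1 6 8 / 8 5 1 2 6 9 7 3 4 / 5 7 8 3 4 6 2 9 1 / 9 2 4 1 8 5 6 7 3 / 6 1 3 9 7 2 8 4 5 / 1 3 2 4 9 7 5 8 6 / 7 8 5 6 3 1 4 2 9 / 4 9 6 5 2 8 3 1 7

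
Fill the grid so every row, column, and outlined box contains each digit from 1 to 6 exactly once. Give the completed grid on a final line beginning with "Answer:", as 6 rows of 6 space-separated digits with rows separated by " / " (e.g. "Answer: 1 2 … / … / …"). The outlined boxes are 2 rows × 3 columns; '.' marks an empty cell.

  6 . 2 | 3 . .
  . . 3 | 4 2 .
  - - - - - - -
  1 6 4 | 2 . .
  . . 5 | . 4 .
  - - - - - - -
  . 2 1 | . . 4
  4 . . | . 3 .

Step 1. [r6c2∈{5}] only 5 remains possible at r6c2, so r6c2=5.
Step 2. [r2c6∈{1,5,6}] r2c6 is the only open cell in row 2 admitting 6, so r2c6=6.
Step 3. [r5c5∈{5,6}] col 5 places 6 nowhere but r5c5 ⇒ r5c5=6.
Step 4. [r1c5∈{1,5}] in col 5, 1 fits only at r1c5. So r1c5=1.
Step 5. [r3c6∈{3,5}] across row 3, 3 lands solely at r3c6, so r3c6=3.
Step 6. [r4c6∈{1}] r4c6's peers cover all but 1. So r4c6=1.
Step 7. [r4c2∈{3}] r4c2 has the single candidate 3, so r4c2=3.
Step 8. [r2c1∈{5}] r2c1 has the single candidate 5, so r2c1=5.
Step 9. [r1c6∈{5}] r1c6's peers cover all but 5. So r1c6=5.
Step 10. [r4c1∈{2}] r4c1's peers cover all but 2 ⇒ r4c1=2.
Step 11. [r3c5∈{5}] r3c5's peers cover all but 5 ⇒ r3c5=5.
Step 12. [r2c2∈{1}] r2c2's peers cover all but 1. So r2c2=1.
Step 13. [r6c3∈{6}] r6c3 has the single candidate 6. So r6c3=6.
Step 14. [r6c6∈{2}] r6c6 is down to just 2. So r6c6=2.
Step 15. [r5c4∈{5}] nothing but 5 survives at r5c4 ⇒ r5c4=5.
Step 16. [r4c4∈{6}] r4c4 is down to just 6, so r4c4=6.
Step 17. [r6c4∈{1}] only 1 remains possible at r6c4, so r6c4=1.
Step 18. [r1c2∈{4}] nothing but 4 survives at r1c2. So r1c2=4.
Step 19. [r5c1∈{3}] r5c1 is down to just 3, so r5c1=3.

Answer: 6 4 2 3 1 5 / 5 1 3 4 2 6 / 1 6 4 2 5 3 / 2 3 5 6 4 1 / 3 2 1 5 6 4 / 4 5 6 1 3 2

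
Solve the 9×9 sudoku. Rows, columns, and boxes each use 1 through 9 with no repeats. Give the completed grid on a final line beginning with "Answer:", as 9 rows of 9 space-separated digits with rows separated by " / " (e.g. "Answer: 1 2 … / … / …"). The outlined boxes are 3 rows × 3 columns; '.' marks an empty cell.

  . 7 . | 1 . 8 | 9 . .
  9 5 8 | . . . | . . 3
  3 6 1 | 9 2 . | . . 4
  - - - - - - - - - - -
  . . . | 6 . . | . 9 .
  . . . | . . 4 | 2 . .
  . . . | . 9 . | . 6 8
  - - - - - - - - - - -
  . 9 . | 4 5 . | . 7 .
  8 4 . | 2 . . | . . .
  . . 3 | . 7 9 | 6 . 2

Step 1. [r7c9∈{1}] r7c9 is down to just 1, so r7c9=1.
Step 2. [r3c6∈{5,7}] r3c6 is the only open cell in box 2 admitting 5, so r3c6=5.
Step 3. [r8c3∈{5,6,7}] row 8 places 7 nowhere but r8c3, so r8c3=7.
Step 4. [r9c1∈{1,5}] in box 7, 5 fits only at r9c1, so r9c1=5.
Step 5. [r1c5∈{3,4,6}] r1c5 is the only open cell in row 1 admitting 3. So r1c5=3.
Step 6. [r2c4∈{7}] r2c4 is down to just 7. So r2c4=7.
Step 7. [r9c2∈{1}] only 1 remains possible at r9c2, so r9c2=1.
Step 8. [r2c6∈{6}] r2c6 has the single candidate 6 ⇒ r2c6=6.
Step 9. [r7c6∈{3}] r7c6 has the single candidate 3, so r7c6=3.
Step 10. [r8c6∈{1}] nothing but 1 survives at r8c6, so r8c6=1.
Step 11. [r3c7∈{7,8}] in row 3, 7 fits only at r3c7 ⇒ r3c7=7.
Step 12. [r2c7∈{1}] r2c7's peers cover all but 1. So r2c7=1.
Step 13. [r6c1∈{1,2,4,7}] in row 6, 1 fits only at r6c1 ⇒ r6c1=1.
Step 14. [r5c8∈{1,3,5}] 1 has one home in col 8: r5c8. So r5c8=1.
Step 15. [r5c5∈{8}] r5c5 has the single candidate 8. So r5c5=8.
Step 16. [r5c2∈{3}] only 3 remains possible at r5c2. So r5c2=3.
Step 17. [r6c2∈{2}] r6c2 has the single candidate 2 ⇒ r6c2=2.
Step 18. [r4c7∈{3,4,5}] across row 4, 3 lands solely at r4c7 ⇒ r4c7=3.
Step 19. [r8c7∈{5}] r8c7's peers cover all but 5, so r8c7=5.
Step 20. [r5c4∈{5}] r5c4's peers cover all but 5. So r5c4=5.
Step 21. [r4c9∈{5,7}] in box 6, 5 fits only at r4c9, so r4c9=5.
Step 22. [r4c3∈{4}] r4c3 has the single candidate 4, so r4c3=4.
Step 23. [r1c3∈{2}] r1c3 is down to just 2, so r1c3=2.
Step 24. [r7c3∈{6}] nothing but 6 survives at r7c3. So r7c3=6.
Step 25. [r4c1∈{7}] only 7 remains possible at r4c1, so r4c1=7.
Step 26. [r9c8∈{4,8}] 4 has one home in row 9: r9c8 ⇒ r9c8=4.
Step 27. [r6c3∈{5}] r6c3 has the single candidate 5, so r6c3=5.
Step 28. [r6c6∈{7}] r6c6's peers cover all but 7. So r6c6=7.
Step 29. [r5c3∈{9}] r5c3 has the single candidate 9. So r5c3=9.
Step 30. [r8c8∈{3}] nothing but 3 survives at r8c8. So r8c8=3.
Step 31. [r4c5∈{1}] r4c5's peers cover all but 1. So r4c5=1.
Step 32. [r1c9∈{6}] only 6 remains possible at r1c9 ⇒ r1c9=6.
Step 33. [r5c9∈{7}] r5c9 is down to just 7, so r5c9=7.
Step 34. [r6c7∈{4}] r6c7 has the single candidate 4, so r6c7=4.
Step 35. [r8c9∈{9}] r8c9's peers cover all but 9 ⇒ r8c9=9.
Step 36. [r7c7∈{8}] r7c7's peers cover all but 8, so r7c7=8.
Step 37. [r6c4∈{3}] r6c4 is down to just 3 ⇒ r6c4=3.
Step 38. [r3c8∈{8}] only 8 remains possible at r3c8 ⇒ r3c8=8.
Step 39. [r1c8∈{5}] r1c8's peers cover all but 5 ⇒ r1c8=5.
Step 40. [r7c1∈{2}] r7c1's peers cover all but 2. So r7c1=2.
Step 41. [r8c5∈{6}] r8c5's peers cover all but 6 ⇒ r8c5=6.
Step 42. [r4c2∈{8}] nothing but 8 survives at r4c2. So r4c2=8.
Step 43. [r2c5∈{4}] nothing but 4 survives at r2c5 ⇒ r2c5=4.
Step 44. [r2c8∈{2}] only 2 remains possible at r2c8. So r2c8=2.
Step 45. [r1c1∈{4}] nothing but 4 survives at r1c1. So r1c1=4.
Step 46. [r4c6∈{2}] nothing but 2 survives at r4c6 ⇒ r4c6=2.
Step 47. [r9c4∈{8}] only 8 remains possible at r9c4 ⇒ r9c4=8.
Step 48. [r5c1∈{6}] r5c1 has the single candidate 6 ⇒ r5c1=6.

Answer: 4 7 2 1 3 8 9 5 6 / 9 5 8 7 4 6 1 2 3 / 3 6 1 9 2 5 7 8 4 / 7 8 4 6 1 2 3 9 5 / 6 3 9 5 8 4 2 1 7 / 1 2 5 3 9 7 4 6 8 / 2 9 6 4 5 3 8 7 1 / 8 4 7 2 6 1 5 3 9 / 5 1 3 8 7 9 6 4 2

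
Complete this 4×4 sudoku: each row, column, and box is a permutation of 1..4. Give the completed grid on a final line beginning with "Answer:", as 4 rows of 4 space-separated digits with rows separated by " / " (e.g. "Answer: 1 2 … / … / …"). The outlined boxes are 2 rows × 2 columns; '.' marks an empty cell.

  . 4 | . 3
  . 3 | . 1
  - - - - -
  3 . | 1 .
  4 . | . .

Step 1. [r4c4∈{2}] r4c4 is down to just 2, so r4c4=2.
Step 2. [r2c1∈{2}] r2c1's peers cover all but 2 ⇒ r2c1=2.
Step 3. [r2c3∈{4}] only 4 remains possible at r2c3. So r2c3=4.
Step 4. [r4c2∈{1}] r4c2's peers cover all but 1 ⇒ r4c2=1.
Step 5. [r1c3∈{2}] r1c3 has the single candidate 2 ⇒ r1c3=2.
Step 6. [r3c2∈{2}] r3c2's peers cover all but 2 ⇒ r3c2=2.
Step 7. [r4c3∈{3}] nothing but 3 survives at r4c3, so r4c3=3.
Step 8. [r3c4∈{4}] r3c4's peers cover all but 4, so r3c4=4.
Step 9. [r1c1∈{1}] r1c1 has the single candidate 1. So r1c1=1.

Answer: 1 4 2 3 / 2 3 4 1 / 3 2 1 4 / 4 1 3 2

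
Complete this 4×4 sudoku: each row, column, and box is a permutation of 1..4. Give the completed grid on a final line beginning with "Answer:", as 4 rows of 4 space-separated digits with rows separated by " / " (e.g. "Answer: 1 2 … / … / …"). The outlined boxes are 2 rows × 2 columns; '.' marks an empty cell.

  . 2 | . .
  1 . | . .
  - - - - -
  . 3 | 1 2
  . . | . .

Step 1. [r2c2∈{4}] r2c2 is down to just 4, so r2c2=4.
Step 2. [r2c4∈{3}] nothing but 3 survives at r2c4. So r2c4=3.
Step 3. [r4c4∈{4}] nothing but 4 survives at r4c4, so r4c4=4.
Step 4. [r3c1∈{4}] r3c1 has the single candidate 4, so r3c1=4.
Step 5. [r2c3∈{2}] nothing but 2 survives at r2c3, so r2c3=2.
Step 6. [r4c2∈{1}] r4c2 has the single candidate 1. So r4c2=1.
Step 7. [r4c1∈{2}] r4c1 is down to just 2, so r4c1=2.
Step 8. [r1c3∈{4}] r1c3 has the single candidate 4 ⇒ r1c3=4.
Step 9. [r1c1∈{3}] r1c1 has the single candidate 3 ⇒ r1c1=3.
Step 10. [r4c3∈{3}] r4c3 is down to just 3, so r4c3=3.
Step 11. [r1c4∈{1}] r1c4 is down to just 1, so r1c4=1.

Answer: 3 2 4 1 / 1 4 2 3 / 4 3 1 2 / 2 1 3 4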